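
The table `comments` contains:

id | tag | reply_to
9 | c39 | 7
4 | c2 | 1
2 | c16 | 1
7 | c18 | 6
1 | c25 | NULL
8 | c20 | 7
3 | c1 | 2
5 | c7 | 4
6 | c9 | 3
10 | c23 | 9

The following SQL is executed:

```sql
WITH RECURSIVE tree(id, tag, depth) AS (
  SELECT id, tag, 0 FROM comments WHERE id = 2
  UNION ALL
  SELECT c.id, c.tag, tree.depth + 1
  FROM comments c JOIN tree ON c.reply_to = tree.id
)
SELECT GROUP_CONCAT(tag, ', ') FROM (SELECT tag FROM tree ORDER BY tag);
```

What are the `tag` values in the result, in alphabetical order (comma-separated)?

c1, c16, c18, c20, c23, c39, c9

Base: id=2 (c16) at depth 0.
Iteration 1: rows with reply_to in {2} -> c1 (id 3, depth 1).
Iteration 2: rows with reply_to in {3} -> c9 (id 6, depth 2).
Iteration 3: rows with reply_to in {6} -> c18 (id 7, depth 3).
Iteration 4: rows with reply_to in {7} -> c20 (id 8, depth 4), c39 (id 9, depth 4).
Iteration 5: rows with reply_to in {8,9} -> c23 (id 10, depth 5).
Iteration 6: no rows with reply_to in {10}; recursion stops.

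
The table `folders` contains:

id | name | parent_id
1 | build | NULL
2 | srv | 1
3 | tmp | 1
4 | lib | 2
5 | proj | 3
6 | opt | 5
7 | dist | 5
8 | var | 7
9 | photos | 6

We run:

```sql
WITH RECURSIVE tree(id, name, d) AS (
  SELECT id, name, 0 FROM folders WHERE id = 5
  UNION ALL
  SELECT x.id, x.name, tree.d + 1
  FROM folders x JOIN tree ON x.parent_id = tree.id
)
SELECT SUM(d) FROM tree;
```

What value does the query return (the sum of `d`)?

Base: id=5 (proj) at d 0.
Iteration 1: rows with parent_id in {5} -> opt (id 6, d 1), dist (id 7, d 1).
Iteration 2: rows with parent_id in {6,7} -> var (id 8, d 2), photos (id 9, d 2).
Iteration 3: no rows with parent_id in {8,9}; recursion stops.
SUM(d) = 0 + 1 + 1 + 2 + 2 = 6.

6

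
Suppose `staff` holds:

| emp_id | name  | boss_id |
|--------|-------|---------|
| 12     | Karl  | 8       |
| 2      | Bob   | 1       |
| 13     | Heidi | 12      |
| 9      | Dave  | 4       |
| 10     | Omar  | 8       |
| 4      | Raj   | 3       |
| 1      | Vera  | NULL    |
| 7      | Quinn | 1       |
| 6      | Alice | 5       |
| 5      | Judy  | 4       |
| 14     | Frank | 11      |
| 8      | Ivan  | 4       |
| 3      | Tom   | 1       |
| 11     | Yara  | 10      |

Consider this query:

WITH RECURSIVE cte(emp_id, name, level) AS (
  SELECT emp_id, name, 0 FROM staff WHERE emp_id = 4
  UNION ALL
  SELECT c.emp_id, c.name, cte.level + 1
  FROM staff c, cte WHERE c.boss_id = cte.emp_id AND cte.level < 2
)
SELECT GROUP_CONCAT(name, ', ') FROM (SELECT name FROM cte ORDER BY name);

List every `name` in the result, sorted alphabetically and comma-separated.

Alice, Dave, Ivan, Judy, Karl, Omar, Raj

Base: emp_id=4 (Raj) at level 0.
Iteration 1: rows with boss_id in {4} -> Judy (id 5, level 1), Ivan (id 8, level 1), Dave (id 9, level 1).
Iteration 2: rows with boss_id in {5,8,9} -> Alice (id 6, level 2), Omar (id 10, level 2), Karl (id 12, level 2).
Iteration 3: level < 2 fails for all current rows; recursion stops.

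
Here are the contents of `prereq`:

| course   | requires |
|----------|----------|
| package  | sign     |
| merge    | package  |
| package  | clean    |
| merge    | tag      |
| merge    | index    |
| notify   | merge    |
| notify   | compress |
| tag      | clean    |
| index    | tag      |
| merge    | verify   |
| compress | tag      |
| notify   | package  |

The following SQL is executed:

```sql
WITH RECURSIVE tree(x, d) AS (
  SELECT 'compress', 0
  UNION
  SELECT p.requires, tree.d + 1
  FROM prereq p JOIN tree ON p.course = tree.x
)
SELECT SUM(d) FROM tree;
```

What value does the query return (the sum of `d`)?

3

Base: (compress, d=0).
Iteration 1: edges from {compress} -> (tag, d=1).
Iteration 2: edges from {tag} -> (clean, d=2).
Iteration 3: no outgoing edges from {clean}; recursion stops.
SUM(d) = 0 + 1 + 2 = 3.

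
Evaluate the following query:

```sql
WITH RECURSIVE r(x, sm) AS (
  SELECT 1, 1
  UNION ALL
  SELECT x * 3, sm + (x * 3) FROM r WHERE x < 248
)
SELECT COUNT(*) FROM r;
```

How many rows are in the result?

Base: x=1, sm=1.
Iteration 1: 1 < 248 holds -> x = 1 * 3 = 3, sm = 1 + 3 = 4.
Iteration 2: 3 < 248 holds -> x = 3 * 3 = 9, sm = 4 + 9 = 13.
Iteration 3: 9 < 248 holds -> x = 9 * 3 = 27, sm = 13 + 27 = 40.
Iteration 4: 27 < 248 holds -> x = 27 * 3 = 81, sm = 40 + 81 = 121.
Iteration 5: 81 < 248 holds -> x = 81 * 3 = 243, sm = 121 + 243 = 364.
Iteration 6: 243 < 248 holds -> x = 243 * 3 = 729, sm = 364 + 729 = 1093.
Iteration 7: 729 < 248 fails; recursion stops.
Total rows emitted: 7.

7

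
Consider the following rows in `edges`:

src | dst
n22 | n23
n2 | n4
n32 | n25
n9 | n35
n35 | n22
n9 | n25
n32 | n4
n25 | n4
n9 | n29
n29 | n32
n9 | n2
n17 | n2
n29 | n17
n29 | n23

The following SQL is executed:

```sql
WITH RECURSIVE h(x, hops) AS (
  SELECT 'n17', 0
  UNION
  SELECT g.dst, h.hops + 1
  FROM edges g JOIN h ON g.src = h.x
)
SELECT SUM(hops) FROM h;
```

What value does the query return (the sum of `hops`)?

3

Base: (n17, hops=0).
Iteration 1: edges from {n17} -> (n2, hops=1).
Iteration 2: edges from {n2} -> (n4, hops=2).
Iteration 3: no outgoing edges from {n4}; recursion stops.
SUM(hops) = 0 + 1 + 2 = 3.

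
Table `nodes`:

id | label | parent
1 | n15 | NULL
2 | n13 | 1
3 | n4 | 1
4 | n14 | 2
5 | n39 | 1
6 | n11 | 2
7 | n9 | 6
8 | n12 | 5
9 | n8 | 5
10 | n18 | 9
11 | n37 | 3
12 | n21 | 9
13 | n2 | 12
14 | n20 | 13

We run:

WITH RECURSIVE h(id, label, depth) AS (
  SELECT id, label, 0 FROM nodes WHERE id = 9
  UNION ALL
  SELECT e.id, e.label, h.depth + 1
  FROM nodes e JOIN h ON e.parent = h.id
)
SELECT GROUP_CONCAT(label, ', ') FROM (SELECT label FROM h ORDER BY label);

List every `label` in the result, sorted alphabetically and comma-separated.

n18, n2, n20, n21, n8

Base: id=9 (n8) at depth 0.
Iteration 1: rows with parent in {9} -> n18 (id 10, depth 1), n21 (id 12, depth 1).
Iteration 2: rows with parent in {10,12} -> n2 (id 13, depth 2).
Iteration 3: rows with parent in {13} -> n20 (id 14, depth 3).
Iteration 4: no rows with parent in {14}; recursion stops.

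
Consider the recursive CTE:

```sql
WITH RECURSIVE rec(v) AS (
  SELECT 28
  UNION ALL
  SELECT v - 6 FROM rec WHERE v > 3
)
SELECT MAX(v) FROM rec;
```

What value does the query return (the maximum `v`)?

Base: v=28.
Iteration 1: 28 > 3 holds -> v = 28 - 6 = 22.
Iteration 2: 22 > 3 holds -> v = 22 - 6 = 16.
Iteration 3: 16 > 3 holds -> v = 16 - 6 = 10.
Iteration 4: 10 > 3 holds -> v = 10 - 6 = 4.
Iteration 5: 4 > 3 holds -> v = 4 - 6 = -2.
Iteration 6: -2 > 3 fails; recursion stops.
v values: 28, 22, 16, 10, 4, -2; the maximum is 28.

28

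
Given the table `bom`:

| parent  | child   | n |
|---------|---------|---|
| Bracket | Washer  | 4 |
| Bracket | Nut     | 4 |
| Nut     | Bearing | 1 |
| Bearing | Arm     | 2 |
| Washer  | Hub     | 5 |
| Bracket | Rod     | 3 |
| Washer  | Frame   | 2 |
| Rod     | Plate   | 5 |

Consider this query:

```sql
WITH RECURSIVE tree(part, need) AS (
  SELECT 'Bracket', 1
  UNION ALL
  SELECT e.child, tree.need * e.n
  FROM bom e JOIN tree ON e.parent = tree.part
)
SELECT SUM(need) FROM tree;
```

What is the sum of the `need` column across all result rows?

67

Base: (Bracket, need=1).
Iteration 1: components of {Bracket} -> Nut = 1*4 = 4, Rod = 1*3 = 3, Washer = 1*4 = 4.
Iteration 2: components of {Nut,Rod,Washer} -> Bearing = 4*1 = 4, Frame = 4*2 = 8, Hub = 4*5 = 20, Plate = 3*5 = 15.
Iteration 3: components of {Bearing,Frame,Hub,Plate} -> Arm = 4*2 = 8.
Iteration 4: no further components; recursion stops.
SUM(need) = 1 + 4 + 4 + 3 + 20 + 8 + 4 + 15 + 8 = 67.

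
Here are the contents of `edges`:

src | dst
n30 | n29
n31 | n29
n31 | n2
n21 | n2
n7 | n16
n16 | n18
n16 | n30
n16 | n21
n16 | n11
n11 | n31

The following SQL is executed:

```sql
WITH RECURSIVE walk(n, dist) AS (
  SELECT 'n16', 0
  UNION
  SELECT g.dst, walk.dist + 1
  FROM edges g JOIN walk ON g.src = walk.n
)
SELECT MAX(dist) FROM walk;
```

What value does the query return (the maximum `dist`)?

3

Base: (n16, dist=0).
Iteration 1: edges from {n16} -> (n11, dist=1), (n18, dist=1), (n21, dist=1), (n30, dist=1).
Iteration 2: edges from {n11,n18,n21,n30} -> (n2, dist=2), (n29, dist=2), (n31, dist=2).
Iteration 3: edges from {n2,n29,n31} -> (n2, dist=3), (n29, dist=3).
Iteration 4: no outgoing edges from {n2,n29}; recursion stops.
dist values: 0, 1, 1, 1, 1, 2, 2, 2, 3, 3; the maximum is 3.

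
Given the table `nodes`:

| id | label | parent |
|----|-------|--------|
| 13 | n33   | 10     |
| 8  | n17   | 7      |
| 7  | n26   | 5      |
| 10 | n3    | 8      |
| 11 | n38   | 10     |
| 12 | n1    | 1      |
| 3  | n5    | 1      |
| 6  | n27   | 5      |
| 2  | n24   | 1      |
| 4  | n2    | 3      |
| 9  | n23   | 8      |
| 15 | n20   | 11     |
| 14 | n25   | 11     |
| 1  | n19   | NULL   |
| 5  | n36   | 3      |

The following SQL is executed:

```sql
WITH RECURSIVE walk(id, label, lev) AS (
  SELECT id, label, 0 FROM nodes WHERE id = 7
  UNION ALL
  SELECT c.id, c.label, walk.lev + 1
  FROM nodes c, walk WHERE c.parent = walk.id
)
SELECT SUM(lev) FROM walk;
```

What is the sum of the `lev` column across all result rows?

19

Base: id=7 (n26) at lev 0.
Iteration 1: rows with parent in {7} -> n17 (id 8, lev 1).
Iteration 2: rows with parent in {8} -> n23 (id 9, lev 2), n3 (id 10, lev 2).
Iteration 3: rows with parent in {9,10} -> n38 (id 11, lev 3), n33 (id 13, lev 3).
Iteration 4: rows with parent in {11,13} -> n25 (id 14, lev 4), n20 (id 15, lev 4).
Iteration 5: no rows with parent in {14,15}; recursion stops.
SUM(lev) = 0 + 1 + 2 + 2 + 3 + 3 + 4 + 4 = 19.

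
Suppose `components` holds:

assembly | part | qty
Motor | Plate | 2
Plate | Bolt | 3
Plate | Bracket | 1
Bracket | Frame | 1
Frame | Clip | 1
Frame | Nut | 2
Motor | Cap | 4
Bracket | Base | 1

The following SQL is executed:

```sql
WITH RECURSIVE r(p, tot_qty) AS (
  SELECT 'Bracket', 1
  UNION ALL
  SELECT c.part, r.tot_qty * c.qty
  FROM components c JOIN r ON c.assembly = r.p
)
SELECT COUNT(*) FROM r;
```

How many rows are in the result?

Base: (Bracket, tot_qty=1).
Iteration 1: components of {Bracket} -> Base = 1*1 = 1, Frame = 1*1 = 1.
Iteration 2: components of {Base,Frame} -> Clip = 1*1 = 1, Nut = 1*2 = 2.
Iteration 3: no further components; recursion stops.
Total rows emitted: 5.

5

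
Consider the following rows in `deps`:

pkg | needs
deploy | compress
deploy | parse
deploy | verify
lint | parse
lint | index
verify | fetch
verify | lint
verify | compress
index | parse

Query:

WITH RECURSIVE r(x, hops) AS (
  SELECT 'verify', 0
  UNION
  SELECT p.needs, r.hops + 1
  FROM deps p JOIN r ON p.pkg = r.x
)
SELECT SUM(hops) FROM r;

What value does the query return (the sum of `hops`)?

Base: (verify, hops=0).
Iteration 1: edges from {verify} -> (compress, hops=1), (fetch, hops=1), (lint, hops=1).
Iteration 2: edges from {compress,fetch,lint} -> (index, hops=2), (parse, hops=2).
Iteration 3: edges from {index,parse} -> (parse, hops=3).
Iteration 4: no outgoing edges from {parse}; recursion stops.
SUM(hops) = 0 + 1 + 1 + 1 + 2 + 2 + 3 = 10.

10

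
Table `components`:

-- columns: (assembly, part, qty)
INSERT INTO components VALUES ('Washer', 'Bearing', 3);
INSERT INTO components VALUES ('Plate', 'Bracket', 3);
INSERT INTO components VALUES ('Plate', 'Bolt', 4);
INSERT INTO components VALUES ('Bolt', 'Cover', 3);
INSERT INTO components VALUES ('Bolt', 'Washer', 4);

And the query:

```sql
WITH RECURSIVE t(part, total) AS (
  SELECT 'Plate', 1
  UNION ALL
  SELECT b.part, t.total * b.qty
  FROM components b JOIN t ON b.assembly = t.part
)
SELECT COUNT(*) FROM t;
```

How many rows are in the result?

6

Base: (Plate, total=1).
Iteration 1: components of {Plate} -> Bolt = 1*4 = 4, Bracket = 1*3 = 3.
Iteration 2: components of {Bolt,Bracket} -> Cover = 4*3 = 12, Washer = 4*4 = 16.
Iteration 3: components of {Cover,Washer} -> Bearing = 16*3 = 48.
Iteration 4: no further components; recursion stops.
Total rows emitted: 6.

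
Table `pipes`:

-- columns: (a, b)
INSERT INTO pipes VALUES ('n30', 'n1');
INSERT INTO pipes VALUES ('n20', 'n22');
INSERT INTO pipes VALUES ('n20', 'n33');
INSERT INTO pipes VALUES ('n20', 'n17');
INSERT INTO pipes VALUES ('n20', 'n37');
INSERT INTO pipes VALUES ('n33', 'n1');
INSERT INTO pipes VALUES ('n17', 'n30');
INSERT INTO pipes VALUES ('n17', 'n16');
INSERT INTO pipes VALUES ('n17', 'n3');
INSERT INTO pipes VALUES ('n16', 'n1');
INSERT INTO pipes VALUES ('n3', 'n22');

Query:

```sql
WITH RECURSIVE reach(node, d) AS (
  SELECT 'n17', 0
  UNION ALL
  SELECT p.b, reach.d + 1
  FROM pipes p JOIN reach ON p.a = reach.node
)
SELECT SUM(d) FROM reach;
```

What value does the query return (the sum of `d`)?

Base: (n17, d=0).
Iteration 1: edges from {n17} -> (n16, d=1), (n3, d=1), (n30, d=1).
Iteration 2: edges from {n16,n3,n30} -> (n1, d=2) x2, (n22, d=2). [UNION ALL keeps all 3 new rows, including repeats]
Iteration 3: no outgoing edges from {n1,n22}; recursion stops.
SUM(d) = 0 + 1 + 1 + 1 + 2 + 2 + 2 = 9.

9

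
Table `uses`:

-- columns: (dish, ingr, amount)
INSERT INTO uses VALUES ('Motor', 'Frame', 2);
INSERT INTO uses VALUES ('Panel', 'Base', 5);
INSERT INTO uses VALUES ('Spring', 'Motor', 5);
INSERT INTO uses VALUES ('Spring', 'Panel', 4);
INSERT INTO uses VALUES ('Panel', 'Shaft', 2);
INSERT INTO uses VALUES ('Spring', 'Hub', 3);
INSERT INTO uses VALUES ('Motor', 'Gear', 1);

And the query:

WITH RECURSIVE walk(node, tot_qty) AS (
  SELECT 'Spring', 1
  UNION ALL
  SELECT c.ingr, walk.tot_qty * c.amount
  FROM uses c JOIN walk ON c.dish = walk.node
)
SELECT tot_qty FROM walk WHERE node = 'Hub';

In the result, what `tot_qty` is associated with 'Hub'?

3

Base: (Spring, tot_qty=1).
Iteration 1: components of {Spring} -> Hub = 1*3 = 3, Motor = 1*5 = 5, Panel = 1*4 = 4.
Iteration 2: components of {Hub,Motor,Panel} -> Base = 4*5 = 20, Frame = 5*2 = 10, Gear = 5*1 = 5, Shaft = 4*2 = 8.
Iteration 3: no further components; recursion stops.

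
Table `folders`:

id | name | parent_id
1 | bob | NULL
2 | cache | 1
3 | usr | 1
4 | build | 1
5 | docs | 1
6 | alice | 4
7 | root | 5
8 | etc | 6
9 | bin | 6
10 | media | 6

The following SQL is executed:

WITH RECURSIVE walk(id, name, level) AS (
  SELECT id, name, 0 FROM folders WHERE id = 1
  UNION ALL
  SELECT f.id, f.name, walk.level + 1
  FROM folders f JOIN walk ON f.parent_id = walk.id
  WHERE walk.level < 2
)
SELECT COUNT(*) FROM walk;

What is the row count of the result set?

7

Base: id=1 (bob) at level 0.
Iteration 1: rows with parent_id in {1} -> cache (id 2, level 1), usr (id 3, level 1), build (id 4, level 1), docs (id 5, level 1).
Iteration 2: rows with parent_id in {2,3,4,5} -> alice (id 6, level 2), root (id 7, level 2).
Iteration 3: level < 2 fails for all current rows; recursion stops.
Total rows emitted: 7.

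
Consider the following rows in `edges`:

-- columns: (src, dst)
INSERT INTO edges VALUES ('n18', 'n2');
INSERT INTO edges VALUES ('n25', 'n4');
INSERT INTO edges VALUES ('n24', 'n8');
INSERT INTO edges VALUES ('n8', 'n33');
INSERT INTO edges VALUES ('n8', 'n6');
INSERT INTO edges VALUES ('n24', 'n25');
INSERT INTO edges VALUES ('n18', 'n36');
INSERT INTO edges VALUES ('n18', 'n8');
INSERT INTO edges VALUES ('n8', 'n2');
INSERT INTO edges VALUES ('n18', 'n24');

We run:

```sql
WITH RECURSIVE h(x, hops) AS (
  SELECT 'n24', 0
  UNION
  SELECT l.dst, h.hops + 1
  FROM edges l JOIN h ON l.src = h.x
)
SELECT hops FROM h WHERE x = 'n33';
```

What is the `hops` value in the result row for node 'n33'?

Base: (n24, hops=0).
Iteration 1: edges from {n24} -> (n25, hops=1), (n8, hops=1).
Iteration 2: edges from {n25,n8} -> (n2, hops=2), (n33, hops=2), (n4, hops=2), (n6, hops=2).
Iteration 3: no outgoing edges from {n2,n33,n4,n6}; recursion stops.

2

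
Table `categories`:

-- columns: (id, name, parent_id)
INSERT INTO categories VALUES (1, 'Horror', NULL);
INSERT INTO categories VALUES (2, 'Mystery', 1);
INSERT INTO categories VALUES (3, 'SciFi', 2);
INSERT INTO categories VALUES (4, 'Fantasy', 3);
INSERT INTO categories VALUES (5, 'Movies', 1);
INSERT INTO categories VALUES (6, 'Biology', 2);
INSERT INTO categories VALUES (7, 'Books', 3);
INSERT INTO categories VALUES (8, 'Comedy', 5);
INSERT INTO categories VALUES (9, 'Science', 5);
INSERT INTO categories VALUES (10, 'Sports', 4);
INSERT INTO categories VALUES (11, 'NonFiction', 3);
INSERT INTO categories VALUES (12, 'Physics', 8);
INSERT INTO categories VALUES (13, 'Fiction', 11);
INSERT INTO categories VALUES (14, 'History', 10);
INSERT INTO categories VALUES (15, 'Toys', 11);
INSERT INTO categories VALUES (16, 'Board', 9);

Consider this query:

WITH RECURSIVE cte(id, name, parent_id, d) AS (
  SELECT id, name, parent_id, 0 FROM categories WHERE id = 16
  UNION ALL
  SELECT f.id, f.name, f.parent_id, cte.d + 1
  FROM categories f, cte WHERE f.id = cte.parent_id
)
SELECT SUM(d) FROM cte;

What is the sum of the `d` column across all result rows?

Base: id=16 (Board), parent_id=9, d 0.
Iteration 1: join on id=9 -> Science (id 9, parent_id=5, d 1).
Iteration 2: join on id=5 -> Movies (id 5, parent_id=1, d 2).
Iteration 3: join on id=1 -> Horror (id 1, parent_id=NULL, d 3).
Iteration 4: parent_id is NULL; no match; recursion stops.
SUM(d) = 0 + 1 + 2 + 3 = 6.

6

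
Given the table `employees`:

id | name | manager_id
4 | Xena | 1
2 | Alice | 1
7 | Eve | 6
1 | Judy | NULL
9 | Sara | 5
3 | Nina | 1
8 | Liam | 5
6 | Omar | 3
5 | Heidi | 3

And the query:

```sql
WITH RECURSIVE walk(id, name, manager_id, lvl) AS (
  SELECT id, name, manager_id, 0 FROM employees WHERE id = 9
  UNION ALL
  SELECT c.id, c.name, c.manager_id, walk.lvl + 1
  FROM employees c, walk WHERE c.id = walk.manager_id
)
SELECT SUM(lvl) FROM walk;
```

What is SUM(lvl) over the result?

6

Base: id=9 (Sara), manager_id=5, lvl 0.
Iteration 1: join on id=5 -> Heidi (id 5, manager_id=3, lvl 1).
Iteration 2: join on id=3 -> Nina (id 3, manager_id=1, lvl 2).
Iteration 3: join on id=1 -> Judy (id 1, manager_id=NULL, lvl 3).
Iteration 4: manager_id is NULL; no match; recursion stops.
SUM(lvl) = 0 + 1 + 2 + 3 = 6.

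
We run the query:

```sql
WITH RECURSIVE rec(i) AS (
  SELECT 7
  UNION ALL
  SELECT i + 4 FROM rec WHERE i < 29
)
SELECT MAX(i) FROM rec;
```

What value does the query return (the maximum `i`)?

31

Base: i=7.
Iteration 1: 7 < 29 holds -> i = 7 + 4 = 11.
Iteration 2: 11 < 29 holds -> i = 11 + 4 = 15.
Iteration 3: 15 < 29 holds -> i = 15 + 4 = 19.
Iteration 4: 19 < 29 holds -> i = 19 + 4 = 23.
Iteration 5: 23 < 29 holds -> i = 23 + 4 = 27.
Iteration 6: 27 < 29 holds -> i = 27 + 4 = 31.
Iteration 7: 31 < 29 fails; recursion stops.
i values: 7, 11, 15, 19, 23, 27, 31; the maximum is 31.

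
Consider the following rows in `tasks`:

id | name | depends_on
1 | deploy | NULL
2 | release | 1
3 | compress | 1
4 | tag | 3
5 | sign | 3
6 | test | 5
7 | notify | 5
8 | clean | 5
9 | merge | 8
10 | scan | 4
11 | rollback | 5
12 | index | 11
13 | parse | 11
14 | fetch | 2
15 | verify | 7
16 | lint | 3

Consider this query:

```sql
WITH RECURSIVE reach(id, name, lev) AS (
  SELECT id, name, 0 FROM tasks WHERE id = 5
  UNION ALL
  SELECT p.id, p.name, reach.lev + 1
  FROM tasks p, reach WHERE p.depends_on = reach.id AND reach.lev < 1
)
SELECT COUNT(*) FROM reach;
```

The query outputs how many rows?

5

Base: id=5 (sign) at lev 0.
Iteration 1: rows with depends_on in {5} -> test (id 6, lev 1), notify (id 7, lev 1), clean (id 8, lev 1), rollback (id 11, lev 1).
Iteration 2: lev < 1 fails for all current rows; recursion stops.
Total rows emitted: 5.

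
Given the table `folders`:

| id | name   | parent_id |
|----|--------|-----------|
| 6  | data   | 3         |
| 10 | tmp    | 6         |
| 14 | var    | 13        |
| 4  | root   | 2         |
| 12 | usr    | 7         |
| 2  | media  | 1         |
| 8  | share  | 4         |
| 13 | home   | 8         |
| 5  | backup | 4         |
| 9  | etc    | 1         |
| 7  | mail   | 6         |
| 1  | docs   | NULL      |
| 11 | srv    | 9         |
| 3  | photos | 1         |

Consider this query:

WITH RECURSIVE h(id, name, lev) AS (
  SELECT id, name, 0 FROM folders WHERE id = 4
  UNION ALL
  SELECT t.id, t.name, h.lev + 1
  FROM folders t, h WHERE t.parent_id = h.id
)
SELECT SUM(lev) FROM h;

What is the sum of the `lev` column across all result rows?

7

Base: id=4 (root) at lev 0.
Iteration 1: rows with parent_id in {4} -> backup (id 5, lev 1), share (id 8, lev 1).
Iteration 2: rows with parent_id in {5,8} -> home (id 13, lev 2).
Iteration 3: rows with parent_id in {13} -> var (id 14, lev 3).
Iteration 4: no rows with parent_id in {14}; recursion stops.
SUM(lev) = 0 + 1 + 1 + 2 + 3 = 7.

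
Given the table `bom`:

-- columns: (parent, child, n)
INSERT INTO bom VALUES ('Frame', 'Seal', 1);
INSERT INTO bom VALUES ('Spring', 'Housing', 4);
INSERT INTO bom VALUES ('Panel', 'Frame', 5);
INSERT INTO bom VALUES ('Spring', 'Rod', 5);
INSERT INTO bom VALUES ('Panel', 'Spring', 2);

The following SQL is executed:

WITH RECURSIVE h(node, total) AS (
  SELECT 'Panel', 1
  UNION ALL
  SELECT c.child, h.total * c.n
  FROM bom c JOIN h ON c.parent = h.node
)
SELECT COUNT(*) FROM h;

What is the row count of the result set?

6

Base: (Panel, total=1).
Iteration 1: components of {Panel} -> Frame = 1*5 = 5, Spring = 1*2 = 2.
Iteration 2: components of {Frame,Spring} -> Housing = 2*4 = 8, Rod = 2*5 = 10, Seal = 5*1 = 5.
Iteration 3: no further components; recursion stops.
Total rows emitted: 6.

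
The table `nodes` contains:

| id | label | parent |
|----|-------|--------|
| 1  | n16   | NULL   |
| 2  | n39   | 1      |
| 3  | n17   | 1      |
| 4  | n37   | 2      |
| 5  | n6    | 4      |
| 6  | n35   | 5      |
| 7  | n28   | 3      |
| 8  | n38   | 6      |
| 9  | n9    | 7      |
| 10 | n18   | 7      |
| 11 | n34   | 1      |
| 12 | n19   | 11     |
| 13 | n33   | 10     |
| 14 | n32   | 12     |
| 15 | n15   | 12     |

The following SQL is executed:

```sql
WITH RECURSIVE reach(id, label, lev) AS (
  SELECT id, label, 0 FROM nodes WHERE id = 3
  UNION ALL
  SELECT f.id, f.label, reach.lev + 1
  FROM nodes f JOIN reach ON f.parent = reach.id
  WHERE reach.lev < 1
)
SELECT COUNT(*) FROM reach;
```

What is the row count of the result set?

2

Base: id=3 (n17) at lev 0.
Iteration 1: rows with parent in {3} -> n28 (id 7, lev 1).
Iteration 2: lev < 1 fails for all current rows; recursion stops.
Total rows emitted: 2.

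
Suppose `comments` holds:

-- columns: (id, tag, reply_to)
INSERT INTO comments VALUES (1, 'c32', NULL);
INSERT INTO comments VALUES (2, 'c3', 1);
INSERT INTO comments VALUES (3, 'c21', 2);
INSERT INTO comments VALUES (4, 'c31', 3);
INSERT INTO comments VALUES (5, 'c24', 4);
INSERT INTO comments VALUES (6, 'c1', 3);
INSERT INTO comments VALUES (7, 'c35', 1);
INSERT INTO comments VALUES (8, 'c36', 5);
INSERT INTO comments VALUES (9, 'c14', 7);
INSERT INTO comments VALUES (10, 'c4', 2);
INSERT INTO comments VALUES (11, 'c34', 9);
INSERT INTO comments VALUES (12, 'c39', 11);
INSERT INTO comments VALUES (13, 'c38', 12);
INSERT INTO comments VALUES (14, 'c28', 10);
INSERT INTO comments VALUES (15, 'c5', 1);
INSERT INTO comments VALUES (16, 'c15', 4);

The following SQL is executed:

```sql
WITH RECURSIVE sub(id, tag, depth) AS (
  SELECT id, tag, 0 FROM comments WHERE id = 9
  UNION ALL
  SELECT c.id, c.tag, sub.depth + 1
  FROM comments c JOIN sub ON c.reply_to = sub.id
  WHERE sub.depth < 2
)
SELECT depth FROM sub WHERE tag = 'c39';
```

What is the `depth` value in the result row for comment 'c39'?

Base: id=9 (c14) at depth 0.
Iteration 1: rows with reply_to in {9} -> c34 (id 11, depth 1).
Iteration 2: rows with reply_to in {11} -> c39 (id 12, depth 2).
Iteration 3: depth < 2 fails for all current rows; recursion stops.

2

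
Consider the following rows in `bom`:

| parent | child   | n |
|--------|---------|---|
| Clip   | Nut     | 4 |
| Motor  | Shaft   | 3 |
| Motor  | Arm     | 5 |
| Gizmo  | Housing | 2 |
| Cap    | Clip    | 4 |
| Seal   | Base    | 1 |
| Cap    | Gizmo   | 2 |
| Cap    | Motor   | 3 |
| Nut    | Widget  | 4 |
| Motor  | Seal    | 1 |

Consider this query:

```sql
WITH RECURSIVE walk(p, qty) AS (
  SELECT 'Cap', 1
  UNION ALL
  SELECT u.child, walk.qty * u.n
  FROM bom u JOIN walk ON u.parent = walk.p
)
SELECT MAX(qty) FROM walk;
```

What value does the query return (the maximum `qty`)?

Base: (Cap, qty=1).
Iteration 1: components of {Cap} -> Clip = 1*4 = 4, Gizmo = 1*2 = 2, Motor = 1*3 = 3.
Iteration 2: components of {Clip,Gizmo,Motor} -> Arm = 3*5 = 15, Housing = 2*2 = 4, Nut = 4*4 = 16, Seal = 3*1 = 3, Shaft = 3*3 = 9.
Iteration 3: components of {Arm,Housing,Nut,Seal,Shaft} -> Base = 3*1 = 3, Widget = 16*4 = 64.
Iteration 4: no further components; recursion stops.
qty values: 1, 3, 4, 2, 9, 15, 3, 16, 4, 3, 64; the maximum is 64.

64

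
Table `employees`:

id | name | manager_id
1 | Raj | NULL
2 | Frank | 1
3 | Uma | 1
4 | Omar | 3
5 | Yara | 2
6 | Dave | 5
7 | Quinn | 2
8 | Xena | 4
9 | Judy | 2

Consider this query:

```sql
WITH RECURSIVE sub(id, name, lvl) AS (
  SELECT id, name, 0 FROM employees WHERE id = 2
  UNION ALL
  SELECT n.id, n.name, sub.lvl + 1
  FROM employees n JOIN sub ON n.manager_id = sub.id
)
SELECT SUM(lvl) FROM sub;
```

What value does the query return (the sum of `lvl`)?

5

Base: id=2 (Frank) at lvl 0.
Iteration 1: rows with manager_id in {2} -> Yara (id 5, lvl 1), Quinn (id 7, lvl 1), Judy (id 9, lvl 1).
Iteration 2: rows with manager_id in {5,7,9} -> Dave (id 6, lvl 2).
Iteration 3: no rows with manager_id in {6}; recursion stops.
SUM(lvl) = 0 + 1 + 1 + 1 + 2 = 5.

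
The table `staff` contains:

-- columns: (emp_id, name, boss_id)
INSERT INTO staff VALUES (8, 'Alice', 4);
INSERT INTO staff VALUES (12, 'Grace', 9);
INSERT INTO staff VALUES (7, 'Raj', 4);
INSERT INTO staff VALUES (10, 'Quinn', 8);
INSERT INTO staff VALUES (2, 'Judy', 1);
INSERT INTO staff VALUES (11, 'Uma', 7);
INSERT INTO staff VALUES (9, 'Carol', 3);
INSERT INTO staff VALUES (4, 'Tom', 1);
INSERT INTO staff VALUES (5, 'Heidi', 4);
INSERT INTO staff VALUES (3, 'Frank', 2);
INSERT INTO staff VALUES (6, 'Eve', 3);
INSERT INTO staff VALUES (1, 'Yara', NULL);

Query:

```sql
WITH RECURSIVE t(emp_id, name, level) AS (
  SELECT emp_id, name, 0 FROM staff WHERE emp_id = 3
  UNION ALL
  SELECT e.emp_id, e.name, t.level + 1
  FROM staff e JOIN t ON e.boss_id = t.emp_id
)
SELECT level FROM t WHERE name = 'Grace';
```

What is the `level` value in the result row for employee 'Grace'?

2

Base: emp_id=3 (Frank) at level 0.
Iteration 1: rows with boss_id in {3} -> Eve (id 6, level 1), Carol (id 9, level 1).
Iteration 2: rows with boss_id in {6,9} -> Grace (id 12, level 2).
Iteration 3: no rows with boss_id in {12}; recursion stops.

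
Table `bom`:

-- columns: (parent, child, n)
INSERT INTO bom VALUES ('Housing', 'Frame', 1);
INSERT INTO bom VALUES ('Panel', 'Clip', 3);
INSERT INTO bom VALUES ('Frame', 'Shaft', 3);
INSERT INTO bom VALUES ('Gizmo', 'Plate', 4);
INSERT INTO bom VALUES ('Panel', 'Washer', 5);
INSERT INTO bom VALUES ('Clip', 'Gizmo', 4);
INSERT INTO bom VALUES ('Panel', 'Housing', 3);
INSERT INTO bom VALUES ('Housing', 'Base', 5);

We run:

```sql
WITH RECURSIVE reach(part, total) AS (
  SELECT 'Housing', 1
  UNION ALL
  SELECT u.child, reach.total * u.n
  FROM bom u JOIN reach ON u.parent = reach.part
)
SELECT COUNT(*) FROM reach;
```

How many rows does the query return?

4

Base: (Housing, total=1).
Iteration 1: components of {Housing} -> Base = 1*5 = 5, Frame = 1*1 = 1.
Iteration 2: components of {Base,Frame} -> Shaft = 1*3 = 3.
Iteration 3: no further components; recursion stops.
Total rows emitted: 4.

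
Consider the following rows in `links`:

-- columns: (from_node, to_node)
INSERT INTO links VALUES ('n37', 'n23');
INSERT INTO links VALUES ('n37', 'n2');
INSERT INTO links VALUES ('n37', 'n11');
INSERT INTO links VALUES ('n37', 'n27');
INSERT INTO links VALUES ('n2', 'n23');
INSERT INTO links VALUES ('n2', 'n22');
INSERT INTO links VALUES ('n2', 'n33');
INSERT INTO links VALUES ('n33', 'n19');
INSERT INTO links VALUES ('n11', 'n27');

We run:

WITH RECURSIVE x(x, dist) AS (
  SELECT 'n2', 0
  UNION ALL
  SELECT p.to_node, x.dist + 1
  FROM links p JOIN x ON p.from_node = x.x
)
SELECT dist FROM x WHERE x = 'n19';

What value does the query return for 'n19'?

2

Base: (n2, dist=0).
Iteration 1: edges from {n2} -> (n22, dist=1), (n23, dist=1), (n33, dist=1).
Iteration 2: edges from {n22,n23,n33} -> (n19, dist=2).
Iteration 3: no outgoing edges from {n19}; recursion stops.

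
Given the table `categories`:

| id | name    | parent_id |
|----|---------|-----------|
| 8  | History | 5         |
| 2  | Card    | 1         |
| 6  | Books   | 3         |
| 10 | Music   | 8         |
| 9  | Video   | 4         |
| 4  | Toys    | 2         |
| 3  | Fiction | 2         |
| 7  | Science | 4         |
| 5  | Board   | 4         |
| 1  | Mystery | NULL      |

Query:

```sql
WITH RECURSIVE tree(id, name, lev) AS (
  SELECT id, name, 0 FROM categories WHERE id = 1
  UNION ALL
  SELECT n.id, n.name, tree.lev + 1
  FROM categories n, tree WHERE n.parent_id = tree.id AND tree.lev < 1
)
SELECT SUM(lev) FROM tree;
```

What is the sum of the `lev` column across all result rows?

Base: id=1 (Mystery) at lev 0.
Iteration 1: rows with parent_id in {1} -> Card (id 2, lev 1).
Iteration 2: lev < 1 fails for all current rows; recursion stops.
SUM(lev) = 0 + 1 = 1.

1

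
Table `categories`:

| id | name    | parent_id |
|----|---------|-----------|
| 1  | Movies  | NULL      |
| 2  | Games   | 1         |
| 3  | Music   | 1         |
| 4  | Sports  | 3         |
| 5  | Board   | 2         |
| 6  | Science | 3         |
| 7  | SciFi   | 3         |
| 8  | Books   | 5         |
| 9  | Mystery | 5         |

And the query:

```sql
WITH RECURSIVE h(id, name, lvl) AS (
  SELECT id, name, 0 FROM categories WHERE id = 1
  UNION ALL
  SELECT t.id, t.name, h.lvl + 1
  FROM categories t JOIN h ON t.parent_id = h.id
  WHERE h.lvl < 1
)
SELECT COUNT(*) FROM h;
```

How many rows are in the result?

Base: id=1 (Movies) at lvl 0.
Iteration 1: rows with parent_id in {1} -> Games (id 2, lvl 1), Music (id 3, lvl 1).
Iteration 2: lvl < 1 fails for all current rows; recursion stops.
Total rows emitted: 3.

3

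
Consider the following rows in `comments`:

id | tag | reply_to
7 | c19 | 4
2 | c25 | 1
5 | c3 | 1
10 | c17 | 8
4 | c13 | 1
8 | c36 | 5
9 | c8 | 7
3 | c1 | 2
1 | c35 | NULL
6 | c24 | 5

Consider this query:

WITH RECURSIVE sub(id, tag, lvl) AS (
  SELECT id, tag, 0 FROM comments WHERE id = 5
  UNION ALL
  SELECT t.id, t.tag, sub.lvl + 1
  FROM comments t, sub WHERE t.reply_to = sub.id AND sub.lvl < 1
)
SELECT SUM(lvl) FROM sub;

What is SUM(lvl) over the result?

Base: id=5 (c3) at lvl 0.
Iteration 1: rows with reply_to in {5} -> c24 (id 6, lvl 1), c36 (id 8, lvl 1).
Iteration 2: lvl < 1 fails for all current rows; recursion stops.
SUM(lvl) = 0 + 1 + 1 = 2.

2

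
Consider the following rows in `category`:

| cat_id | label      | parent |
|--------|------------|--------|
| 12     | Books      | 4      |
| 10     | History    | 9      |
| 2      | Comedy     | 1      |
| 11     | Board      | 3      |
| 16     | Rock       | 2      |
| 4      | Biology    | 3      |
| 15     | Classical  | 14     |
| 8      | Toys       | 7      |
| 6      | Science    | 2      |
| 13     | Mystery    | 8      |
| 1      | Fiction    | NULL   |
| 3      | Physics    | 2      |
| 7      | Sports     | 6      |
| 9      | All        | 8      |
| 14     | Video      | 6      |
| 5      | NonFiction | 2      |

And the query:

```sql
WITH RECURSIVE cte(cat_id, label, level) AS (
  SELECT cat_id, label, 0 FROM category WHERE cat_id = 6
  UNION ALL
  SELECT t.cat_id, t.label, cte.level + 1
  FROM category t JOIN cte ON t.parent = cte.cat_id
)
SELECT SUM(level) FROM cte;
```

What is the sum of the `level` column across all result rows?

Base: cat_id=6 (Science) at level 0.
Iteration 1: rows with parent in {6} -> Sports (id 7, level 1), Video (id 14, level 1).
Iteration 2: rows with parent in {7,14} -> Toys (id 8, level 2), Classical (id 15, level 2).
Iteration 3: rows with parent in {8,15} -> All (id 9, level 3), Mystery (id 13, level 3).
Iteration 4: rows with parent in {9,13} -> History (id 10, level 4).
Iteration 5: no rows with parent in {10}; recursion stops.
SUM(level) = 0 + 1 + 1 + 2 + 2 + 3 + 3 + 4 = 16.

16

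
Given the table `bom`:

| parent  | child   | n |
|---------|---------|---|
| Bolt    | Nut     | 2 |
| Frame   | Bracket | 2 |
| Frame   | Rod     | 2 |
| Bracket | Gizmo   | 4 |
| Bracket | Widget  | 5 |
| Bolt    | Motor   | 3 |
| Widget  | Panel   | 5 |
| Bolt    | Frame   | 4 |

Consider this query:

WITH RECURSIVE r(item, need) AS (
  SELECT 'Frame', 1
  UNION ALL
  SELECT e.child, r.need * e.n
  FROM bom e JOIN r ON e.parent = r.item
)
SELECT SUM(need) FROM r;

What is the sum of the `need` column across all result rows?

Base: (Frame, need=1).
Iteration 1: components of {Frame} -> Bracket = 1*2 = 2, Rod = 1*2 = 2.
Iteration 2: components of {Bracket,Rod} -> Gizmo = 2*4 = 8, Widget = 2*5 = 10.
Iteration 3: components of {Gizmo,Widget} -> Panel = 10*5 = 50.
Iteration 4: no further components; recursion stops.
SUM(need) = 1 + 2 + 2 + 10 + 8 + 50 = 73.

73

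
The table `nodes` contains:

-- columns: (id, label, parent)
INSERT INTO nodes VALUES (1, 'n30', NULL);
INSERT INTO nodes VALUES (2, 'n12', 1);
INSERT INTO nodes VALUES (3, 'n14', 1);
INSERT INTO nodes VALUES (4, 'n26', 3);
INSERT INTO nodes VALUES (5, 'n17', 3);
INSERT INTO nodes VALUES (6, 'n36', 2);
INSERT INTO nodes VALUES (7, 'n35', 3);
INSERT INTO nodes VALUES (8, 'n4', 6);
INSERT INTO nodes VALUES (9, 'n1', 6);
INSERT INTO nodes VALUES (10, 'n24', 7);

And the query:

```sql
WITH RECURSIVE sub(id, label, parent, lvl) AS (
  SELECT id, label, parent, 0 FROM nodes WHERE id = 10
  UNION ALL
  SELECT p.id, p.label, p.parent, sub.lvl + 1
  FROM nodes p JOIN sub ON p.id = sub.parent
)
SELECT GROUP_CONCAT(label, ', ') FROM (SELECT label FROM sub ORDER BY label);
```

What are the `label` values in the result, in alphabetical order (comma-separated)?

n14, n24, n30, n35

Base: id=10 (n24), parent=7, lvl 0.
Iteration 1: join on id=7 -> n35 (id 7, parent=3, lvl 1).
Iteration 2: join on id=3 -> n14 (id 3, parent=1, lvl 2).
Iteration 3: join on id=1 -> n30 (id 1, parent=NULL, lvl 3).
Iteration 4: parent is NULL; no match; recursion stops.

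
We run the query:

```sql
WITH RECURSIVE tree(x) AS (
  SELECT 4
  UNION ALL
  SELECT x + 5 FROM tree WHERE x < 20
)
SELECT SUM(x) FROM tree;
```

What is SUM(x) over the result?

Base: x=4.
Iteration 1: 4 < 20 holds -> x = 4 + 5 = 9.
Iteration 2: 9 < 20 holds -> x = 9 + 5 = 14.
Iteration 3: 14 < 20 holds -> x = 14 + 5 = 19.
Iteration 4: 19 < 20 holds -> x = 19 + 5 = 24.
Iteration 5: 24 < 20 fails; recursion stops.
SUM(x) = 4 + 9 + 14 + 19 + 24 = 70.

70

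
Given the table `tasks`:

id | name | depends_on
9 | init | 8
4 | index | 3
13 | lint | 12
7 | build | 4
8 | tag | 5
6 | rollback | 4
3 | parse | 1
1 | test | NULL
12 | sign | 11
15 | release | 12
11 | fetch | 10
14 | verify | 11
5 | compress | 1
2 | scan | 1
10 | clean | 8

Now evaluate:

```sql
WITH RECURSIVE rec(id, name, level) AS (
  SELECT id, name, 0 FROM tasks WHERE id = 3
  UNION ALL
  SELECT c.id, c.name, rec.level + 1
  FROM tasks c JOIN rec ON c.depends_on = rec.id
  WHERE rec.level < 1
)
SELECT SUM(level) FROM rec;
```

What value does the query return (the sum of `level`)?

Base: id=3 (parse) at level 0.
Iteration 1: rows with depends_on in {3} -> index (id 4, level 1).
Iteration 2: level < 1 fails for all current rows; recursion stops.
SUM(level) = 0 + 1 = 1.

1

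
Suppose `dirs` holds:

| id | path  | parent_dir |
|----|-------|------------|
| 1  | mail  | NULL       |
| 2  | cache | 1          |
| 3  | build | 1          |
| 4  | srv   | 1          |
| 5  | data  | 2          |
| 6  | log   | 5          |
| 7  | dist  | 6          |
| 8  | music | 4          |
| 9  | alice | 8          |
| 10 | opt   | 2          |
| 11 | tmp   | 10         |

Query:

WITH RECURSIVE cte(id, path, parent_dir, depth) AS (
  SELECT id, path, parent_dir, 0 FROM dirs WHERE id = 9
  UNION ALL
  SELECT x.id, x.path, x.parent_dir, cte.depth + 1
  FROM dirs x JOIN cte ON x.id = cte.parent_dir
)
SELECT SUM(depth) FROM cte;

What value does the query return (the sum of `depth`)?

Base: id=9 (alice), parent_dir=8, depth 0.
Iteration 1: join on id=8 -> music (id 8, parent_dir=4, depth 1).
Iteration 2: join on id=4 -> srv (id 4, parent_dir=1, depth 2).
Iteration 3: join on id=1 -> mail (id 1, parent_dir=NULL, depth 3).
Iteration 4: parent_dir is NULL; no match; recursion stops.
SUM(depth) = 0 + 1 + 2 + 3 = 6.

6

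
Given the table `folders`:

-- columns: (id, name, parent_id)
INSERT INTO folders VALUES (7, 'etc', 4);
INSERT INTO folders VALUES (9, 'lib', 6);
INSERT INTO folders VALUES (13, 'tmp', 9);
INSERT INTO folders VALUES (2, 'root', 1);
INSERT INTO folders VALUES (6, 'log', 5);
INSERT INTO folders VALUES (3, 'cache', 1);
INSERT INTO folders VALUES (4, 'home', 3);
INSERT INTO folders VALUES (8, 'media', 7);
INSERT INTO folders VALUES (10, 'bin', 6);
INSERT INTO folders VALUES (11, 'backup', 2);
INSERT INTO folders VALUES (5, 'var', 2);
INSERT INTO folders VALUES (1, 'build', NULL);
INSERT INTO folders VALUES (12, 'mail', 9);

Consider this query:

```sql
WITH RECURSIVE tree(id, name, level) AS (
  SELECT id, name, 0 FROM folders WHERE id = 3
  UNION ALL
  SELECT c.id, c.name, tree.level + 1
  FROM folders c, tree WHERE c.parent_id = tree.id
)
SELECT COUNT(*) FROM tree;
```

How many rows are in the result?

Base: id=3 (cache) at level 0.
Iteration 1: rows with parent_id in {3} -> home (id 4, level 1).
Iteration 2: rows with parent_id in {4} -> etc (id 7, level 2).
Iteration 3: rows with parent_id in {7} -> media (id 8, level 3).
Iteration 4: no rows with parent_id in {8}; recursion stops.
Total rows emitted: 4.

4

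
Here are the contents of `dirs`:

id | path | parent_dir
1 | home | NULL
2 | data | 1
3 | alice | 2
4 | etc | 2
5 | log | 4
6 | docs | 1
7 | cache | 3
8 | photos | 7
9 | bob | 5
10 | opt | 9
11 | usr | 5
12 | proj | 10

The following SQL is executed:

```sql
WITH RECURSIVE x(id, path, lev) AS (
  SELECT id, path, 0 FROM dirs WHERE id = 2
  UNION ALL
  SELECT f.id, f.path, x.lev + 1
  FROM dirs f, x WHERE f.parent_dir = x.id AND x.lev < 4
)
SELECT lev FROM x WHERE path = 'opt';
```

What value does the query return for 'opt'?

Base: id=2 (data) at lev 0.
Iteration 1: rows with parent_dir in {2} -> alice (id 3, lev 1), etc (id 4, lev 1).
Iteration 2: rows with parent_dir in {3,4} -> log (id 5, lev 2), cache (id 7, lev 2).
Iteration 3: rows with parent_dir in {5,7} -> photos (id 8, lev 3), bob (id 9, lev 3), usr (id 11, lev 3).
Iteration 4: rows with parent_dir in {8,9,11} -> opt (id 10, lev 4).
Iteration 5: lev < 4 fails for all current rows; recursion stops.

4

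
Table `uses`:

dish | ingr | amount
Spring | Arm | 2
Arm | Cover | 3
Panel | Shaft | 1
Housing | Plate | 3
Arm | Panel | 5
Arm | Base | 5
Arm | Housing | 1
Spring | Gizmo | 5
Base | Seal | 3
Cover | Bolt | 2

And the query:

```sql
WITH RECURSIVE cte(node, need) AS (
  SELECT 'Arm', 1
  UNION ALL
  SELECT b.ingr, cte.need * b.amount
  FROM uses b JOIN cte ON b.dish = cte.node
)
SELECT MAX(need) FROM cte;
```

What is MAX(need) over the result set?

15

Base: (Arm, need=1).
Iteration 1: components of {Arm} -> Base = 1*5 = 5, Cover = 1*3 = 3, Housing = 1*1 = 1, Panel = 1*5 = 5.
Iteration 2: components of {Base,Cover,Housing,Panel} -> Bolt = 3*2 = 6, Plate = 1*3 = 3, Seal = 5*3 = 15, Shaft = 5*1 = 5.
Iteration 3: no further components; recursion stops.
need values: 1, 5, 1, 3, 5, 5, 3, 6, 15; the maximum is 15.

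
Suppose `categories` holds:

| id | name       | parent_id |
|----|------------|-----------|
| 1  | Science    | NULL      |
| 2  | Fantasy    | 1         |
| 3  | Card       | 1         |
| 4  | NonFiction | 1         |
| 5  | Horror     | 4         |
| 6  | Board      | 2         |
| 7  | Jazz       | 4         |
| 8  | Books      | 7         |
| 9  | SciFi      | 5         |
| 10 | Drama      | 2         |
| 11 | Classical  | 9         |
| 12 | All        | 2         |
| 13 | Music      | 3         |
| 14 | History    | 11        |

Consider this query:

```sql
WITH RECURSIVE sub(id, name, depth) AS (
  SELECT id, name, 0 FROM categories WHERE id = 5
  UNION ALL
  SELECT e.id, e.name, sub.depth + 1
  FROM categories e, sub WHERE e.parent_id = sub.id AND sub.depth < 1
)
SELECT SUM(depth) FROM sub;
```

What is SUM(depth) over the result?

1

Base: id=5 (Horror) at depth 0.
Iteration 1: rows with parent_id in {5} -> SciFi (id 9, depth 1).
Iteration 2: depth < 1 fails for all current rows; recursion stops.
SUM(depth) = 0 + 1 = 1.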